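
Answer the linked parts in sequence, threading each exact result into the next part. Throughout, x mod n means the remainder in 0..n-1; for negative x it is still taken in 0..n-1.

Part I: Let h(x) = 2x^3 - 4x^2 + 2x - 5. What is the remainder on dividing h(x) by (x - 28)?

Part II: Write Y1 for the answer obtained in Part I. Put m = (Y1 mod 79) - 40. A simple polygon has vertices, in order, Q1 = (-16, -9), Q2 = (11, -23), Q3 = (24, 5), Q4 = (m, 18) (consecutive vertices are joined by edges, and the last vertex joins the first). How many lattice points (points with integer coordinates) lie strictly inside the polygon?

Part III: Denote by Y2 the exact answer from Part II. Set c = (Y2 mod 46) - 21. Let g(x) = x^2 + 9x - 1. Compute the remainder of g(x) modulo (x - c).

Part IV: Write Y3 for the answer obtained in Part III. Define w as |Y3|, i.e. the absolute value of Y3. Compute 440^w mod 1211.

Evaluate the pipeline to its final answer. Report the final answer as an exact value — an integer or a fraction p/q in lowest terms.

524

Part I: remainder = value at the root: 2*(28)^3 - 4*(28)^2 + 2*(28)^1 - 5 = (43904) + (-3136) + (56) + (-5) = 40819; answer 40819
Part II: Y1 = 40819; m = 15; cross terms: (-16*-23 - 11*-9)=467, (11*5 - 24*-23)=607, (24*18 - 15*5)=357, (15*-9 - -16*18)=153; twice the area = |1584| = 1584; area = 792; boundary points = 1 + 1 + 1 + 1 = 4; strictly interior points = area - boundary/2 + 1 = 791; answer 791
Part III: Y2 = 791; c = -12; remainder = value at the root: 1*(-12)^2 + 9*(-12)^1 - 1 = (144) + (-108) + (-1) = 35; answer 35
Part IV: Y3 = 35; w = 35; squarings mod 1211: 440^1=440, 440^2=1051, 440^4=169, 440^8=708, 440^16=1121, 440^32=834; 440^35 = 440^1 * 440^2 * 440^32 = 524 (mod 1211); answer 524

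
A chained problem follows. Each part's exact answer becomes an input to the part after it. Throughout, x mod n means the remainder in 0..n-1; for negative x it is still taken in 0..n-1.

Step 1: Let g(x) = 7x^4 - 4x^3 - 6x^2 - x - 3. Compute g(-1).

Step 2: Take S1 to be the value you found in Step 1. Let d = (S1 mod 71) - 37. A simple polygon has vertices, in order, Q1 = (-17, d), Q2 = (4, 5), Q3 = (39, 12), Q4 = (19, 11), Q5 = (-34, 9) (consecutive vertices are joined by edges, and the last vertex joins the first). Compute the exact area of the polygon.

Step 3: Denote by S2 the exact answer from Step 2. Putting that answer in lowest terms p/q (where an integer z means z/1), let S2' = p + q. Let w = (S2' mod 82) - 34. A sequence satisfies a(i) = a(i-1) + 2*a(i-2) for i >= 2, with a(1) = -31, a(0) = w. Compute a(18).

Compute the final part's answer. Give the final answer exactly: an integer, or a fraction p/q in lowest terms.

873851

Step 1: 7*(-1)^4 - 4*(-1)^3 - 6*(-1)^2 - 1*(-1)^1 - 3 = (7) + (4) + (-6) + (1) + (-3) = 3; answer 3
Step 2: S1 = 3; d = -34; cross terms: (-17*5 - 4*-34)=51, (4*12 - 39*5)=-147, (39*11 - 19*12)=201, (19*9 - -34*11)=545, (-34*-34 - -17*9)=1309; twice the area = |1959| = 1959; area = 1959/2; answer 1959/2
Step 3: S2 = 1959/2; threaded value p + q = 1961; w = 41; a(2) = 1*(-31) + 2*(41) = 51; iterating: a(2)=51, a(3)=-11, a(4)=91, a(5)=69, a(6)=251, a(7)=389, a(8)=891, a(9)=1669, a(10)=3451, a(11)=6789, a(12)=13691, a(13)=27269, a(14)=54651, a(15)=109189, a(16)=218491, a(17)=436869, a(18)=873851; answer 873851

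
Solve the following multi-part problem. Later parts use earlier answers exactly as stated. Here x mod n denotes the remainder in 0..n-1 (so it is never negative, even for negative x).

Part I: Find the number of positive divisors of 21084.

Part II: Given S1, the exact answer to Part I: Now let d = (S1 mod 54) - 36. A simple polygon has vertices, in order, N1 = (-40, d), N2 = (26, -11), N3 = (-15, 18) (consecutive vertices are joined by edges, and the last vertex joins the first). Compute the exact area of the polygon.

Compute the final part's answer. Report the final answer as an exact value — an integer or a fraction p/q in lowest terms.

1955/2

Part I: 21084 = 2^2 * 3 * 7 * 251; number of divisors = (2+1) * (1+1) * (1+1) * (1+1) = 24; answer 24
Part II: S1 = 24; d = -12; cross terms: (-40*-11 - 26*-12)=752, (26*18 - -15*-11)=303, (-15*-12 - -40*18)=900; twice the area = |1955| = 1955; area = 1955/2; answer 1955/2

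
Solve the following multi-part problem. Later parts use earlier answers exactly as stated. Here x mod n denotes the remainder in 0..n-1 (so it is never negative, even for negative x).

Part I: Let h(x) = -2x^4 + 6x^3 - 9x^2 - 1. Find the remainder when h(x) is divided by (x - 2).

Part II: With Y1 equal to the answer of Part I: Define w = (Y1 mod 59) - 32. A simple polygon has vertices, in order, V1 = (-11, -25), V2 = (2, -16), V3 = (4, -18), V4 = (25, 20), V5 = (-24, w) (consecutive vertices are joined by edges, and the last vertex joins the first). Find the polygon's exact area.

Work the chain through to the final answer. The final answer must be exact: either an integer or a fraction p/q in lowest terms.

1040

Part I: remainder = value at the root: -2*(2)^4 + 6*(2)^3 - 9*(2)^2 - 1 = (-32) + (48) + (-36) + (-1) = -21; answer -21
Part II: Y1 = -21; w = 6; cross terms: (-11*-16 - 2*-25)=226, (2*-18 - 4*-16)=28, (4*20 - 25*-18)=530, (25*6 - -24*20)=630, (-24*-25 - -11*6)=666; twice the area = |2080| = 2080; area = 1040; answer 1040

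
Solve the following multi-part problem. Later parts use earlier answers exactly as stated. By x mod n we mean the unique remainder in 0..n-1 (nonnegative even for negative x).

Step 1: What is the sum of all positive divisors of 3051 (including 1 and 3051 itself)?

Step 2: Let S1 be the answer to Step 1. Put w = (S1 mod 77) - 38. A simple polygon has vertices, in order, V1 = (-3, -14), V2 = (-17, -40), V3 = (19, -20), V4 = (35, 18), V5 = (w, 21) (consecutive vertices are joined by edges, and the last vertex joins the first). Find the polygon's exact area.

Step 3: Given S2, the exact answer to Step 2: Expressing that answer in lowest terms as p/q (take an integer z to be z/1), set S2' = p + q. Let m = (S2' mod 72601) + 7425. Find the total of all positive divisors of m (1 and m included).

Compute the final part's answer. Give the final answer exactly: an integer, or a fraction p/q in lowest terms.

Step 1: 3051 = 3^3 * 113; sigma = (1 + 3 + 9 + 27) * (1 + 113) = 40 * 114 = 4560; answer 4560
Step 2: S1 = 4560; w = -21; cross terms: (-3*-40 - -17*-14)=-118, (-17*-20 - 19*-40)=1100, (19*18 - 35*-20)=1042, (35*21 - -21*18)=1113, (-21*-14 - -3*21)=357; twice the area = |3494| = 3494; area = 1747; answer 1747
Step 3: S2 = 1747; threaded value p + q = 1748; m = 9173; 9173 is prime, so its only divisors are 1 and 9173; sigma = 1 + 9173 = 9174; answer 9174

9174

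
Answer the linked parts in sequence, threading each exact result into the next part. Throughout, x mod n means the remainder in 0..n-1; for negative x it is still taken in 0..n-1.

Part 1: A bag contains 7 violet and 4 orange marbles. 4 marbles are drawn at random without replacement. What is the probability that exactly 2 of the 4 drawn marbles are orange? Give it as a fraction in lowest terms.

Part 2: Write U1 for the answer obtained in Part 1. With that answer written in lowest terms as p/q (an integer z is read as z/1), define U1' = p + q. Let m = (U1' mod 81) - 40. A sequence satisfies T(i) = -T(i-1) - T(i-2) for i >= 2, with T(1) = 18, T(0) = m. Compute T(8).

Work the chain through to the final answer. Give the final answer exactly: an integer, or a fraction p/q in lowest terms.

Part 1: total draws C(11,4) = 330; favorable C(4,2)*C(7,2) = 126; P = 21/55; answer 21/55
Part 2: U1 = 21/55; threaded value p + q = 76; m = 36; T(2) = -1*(18) - 1*(36) = -54; iterating: T(2)=-54, T(3)=36, T(4)=18, T(5)=-54, T(6)=36, T(7)=18, T(8)=-54; answer -54

-54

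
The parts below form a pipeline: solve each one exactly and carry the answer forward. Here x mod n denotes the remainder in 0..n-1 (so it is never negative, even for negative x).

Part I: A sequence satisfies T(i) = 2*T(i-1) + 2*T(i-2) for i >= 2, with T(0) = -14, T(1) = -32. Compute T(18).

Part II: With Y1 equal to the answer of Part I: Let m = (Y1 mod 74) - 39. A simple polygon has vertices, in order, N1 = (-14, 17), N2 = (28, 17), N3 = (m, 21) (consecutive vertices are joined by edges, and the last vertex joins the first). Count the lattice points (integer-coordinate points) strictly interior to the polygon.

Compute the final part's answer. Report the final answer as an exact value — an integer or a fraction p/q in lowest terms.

63

Part I: T(2) = 2*(-32) + 2*(-14) = -92; iterating: T(2)=-92, T(3)=-248, T(4)=-680, T(5)=-1856, T(6)=-5072, T(7)=-13856, T(8)=-37856, T(9)=-103424, T(10)=-282560, T(11)=-771968, T(12)=-2109056, T(13)=-5762048, T(14)=-15742208, T(15)=-43008512, T(16)=-117501440, T(17)=-321019904, T(18)=-877042688; answer -877042688
Part II: Y1 = -877042688; m = 19; cross terms: (-14*17 - 28*17)=-714, (28*21 - 19*17)=265, (19*17 - -14*21)=617; twice the area = |168| = 168; area = 84; boundary points = 42 + 1 + 1 = 44; strictly interior points = area - boundary/2 + 1 = 63; answer 63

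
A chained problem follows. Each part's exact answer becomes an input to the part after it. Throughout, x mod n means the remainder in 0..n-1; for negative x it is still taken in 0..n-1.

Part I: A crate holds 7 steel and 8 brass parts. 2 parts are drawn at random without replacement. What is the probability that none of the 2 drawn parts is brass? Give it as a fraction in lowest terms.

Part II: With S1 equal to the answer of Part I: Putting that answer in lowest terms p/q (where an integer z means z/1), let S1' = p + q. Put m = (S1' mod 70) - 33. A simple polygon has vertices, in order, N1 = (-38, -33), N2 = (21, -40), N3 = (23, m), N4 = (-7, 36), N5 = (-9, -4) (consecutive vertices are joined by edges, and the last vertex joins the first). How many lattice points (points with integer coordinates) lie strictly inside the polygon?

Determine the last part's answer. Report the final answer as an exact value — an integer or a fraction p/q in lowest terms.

Part I: total draws C(15,2) = 105; favorable C(7,2) = 21; P = 1/5; answer 1/5
Part II: S1 = 1/5; threaded value p + q = 6; m = -27; cross terms: (-38*-40 - 21*-33)=2213, (21*-27 - 23*-40)=353, (23*36 - -7*-27)=639, (-7*-4 - -9*36)=352, (-9*-33 - -38*-4)=145; twice the area = |3702| = 3702; area = 1851; boundary points = 1 + 1 + 3 + 2 + 29 = 36; strictly interior points = area - boundary/2 + 1 = 1834; answer 1834

1834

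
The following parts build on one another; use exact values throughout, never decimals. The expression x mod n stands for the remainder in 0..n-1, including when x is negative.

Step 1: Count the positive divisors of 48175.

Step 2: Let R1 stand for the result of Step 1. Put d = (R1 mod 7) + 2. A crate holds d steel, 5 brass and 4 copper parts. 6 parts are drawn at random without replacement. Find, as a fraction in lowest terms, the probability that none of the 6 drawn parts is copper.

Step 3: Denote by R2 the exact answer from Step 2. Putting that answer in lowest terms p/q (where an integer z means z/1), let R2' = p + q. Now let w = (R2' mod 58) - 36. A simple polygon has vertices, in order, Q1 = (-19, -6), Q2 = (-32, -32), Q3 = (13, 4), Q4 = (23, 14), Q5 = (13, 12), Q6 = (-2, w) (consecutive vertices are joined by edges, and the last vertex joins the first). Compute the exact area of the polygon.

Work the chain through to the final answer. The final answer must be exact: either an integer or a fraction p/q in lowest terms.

350

Step 1: 48175 = 5^2 * 41 * 47; number of divisors = (2+1) * (1+1) * (1+1) = 12; answer 12
Step 2: R1 = 12; d = 7; total draws C(16,6) = 8008; favorable C(12,6) = 924; P = 3/26; answer 3/26
Step 3: R2 = 3/26; threaded value p + q = 29; w = -7; cross terms: (-19*-32 - -32*-6)=416, (-32*4 - 13*-32)=288, (13*14 - 23*4)=90, (23*12 - 13*14)=94, (13*-7 - -2*12)=-67, (-2*-6 - -19*-7)=-121; twice the area = |700| = 700; area = 350; answer 350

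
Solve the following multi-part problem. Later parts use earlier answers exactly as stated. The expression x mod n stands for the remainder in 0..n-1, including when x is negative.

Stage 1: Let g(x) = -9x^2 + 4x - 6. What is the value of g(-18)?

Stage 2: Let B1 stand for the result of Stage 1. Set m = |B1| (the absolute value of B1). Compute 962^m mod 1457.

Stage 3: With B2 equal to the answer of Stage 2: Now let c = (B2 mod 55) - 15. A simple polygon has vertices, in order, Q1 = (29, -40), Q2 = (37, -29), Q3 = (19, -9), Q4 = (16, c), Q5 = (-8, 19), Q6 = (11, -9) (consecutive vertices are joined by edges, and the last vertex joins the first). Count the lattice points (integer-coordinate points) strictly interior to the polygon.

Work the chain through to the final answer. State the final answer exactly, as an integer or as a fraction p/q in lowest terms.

788

Stage 1: -9*(-18)^2 + 4*(-18)^1 - 6 = (-2916) + (-72) + (-6) = -2994; answer -2994
Stage 2: B1 = -2994; m = 2994; squarings mod 1457: 962^1=962, 962^2=249, 962^4=807, 962^8=1427, 962^16=900, 962^32=1365, 962^64=1179, 962^128=63, 962^256=1055, 962^512=1334, 962^1024=559, 962^2048=683; 962^2994 = 962^2 * 962^16 * 962^32 * 962^128 * 962^256 * 962^512 * 962^2048 = 807 (mod 1457); answer 807
Stage 3: B2 = 807; c = 22; cross terms: (29*-29 - 37*-40)=639, (37*-9 - 19*-29)=218, (19*22 - 16*-9)=562, (16*19 - -8*22)=480, (-8*-9 - 11*19)=-137, (11*-40 - 29*-9)=-179; twice the area = |1583| = 1583; area = 1583/2; boundary points = 1 + 2 + 1 + 3 + 1 + 1 = 9; strictly interior points = area - boundary/2 + 1 = 788; answer 788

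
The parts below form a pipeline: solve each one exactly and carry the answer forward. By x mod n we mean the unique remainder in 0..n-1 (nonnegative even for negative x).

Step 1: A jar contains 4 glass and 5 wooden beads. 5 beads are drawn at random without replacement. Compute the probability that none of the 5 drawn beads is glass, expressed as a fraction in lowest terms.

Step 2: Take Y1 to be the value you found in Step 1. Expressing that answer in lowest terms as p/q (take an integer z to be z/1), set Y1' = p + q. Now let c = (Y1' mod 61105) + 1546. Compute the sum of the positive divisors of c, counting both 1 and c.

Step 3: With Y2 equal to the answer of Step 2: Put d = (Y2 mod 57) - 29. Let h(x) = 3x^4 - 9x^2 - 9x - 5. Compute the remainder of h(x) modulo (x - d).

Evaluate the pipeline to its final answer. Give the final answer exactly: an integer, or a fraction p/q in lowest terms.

29005

Step 1: total draws C(9,5) = 126; favorable C(5,5) = 1; P = 1/126; answer 1/126
Step 2: Y1 = 1/126; threaded value p + q = 127; c = 1673; 1673 = 7 * 239; sigma = (1 + 7) * (1 + 239) = 8 * 240 = 1920; answer 1920
Step 3: Y2 = 1920; d = 10; remainder = value at the root: 3*(10)^4 - 9*(10)^2 - 9*(10)^1 - 5 = (30000) + (-900) + (-90) + (-5) = 29005; answer 29005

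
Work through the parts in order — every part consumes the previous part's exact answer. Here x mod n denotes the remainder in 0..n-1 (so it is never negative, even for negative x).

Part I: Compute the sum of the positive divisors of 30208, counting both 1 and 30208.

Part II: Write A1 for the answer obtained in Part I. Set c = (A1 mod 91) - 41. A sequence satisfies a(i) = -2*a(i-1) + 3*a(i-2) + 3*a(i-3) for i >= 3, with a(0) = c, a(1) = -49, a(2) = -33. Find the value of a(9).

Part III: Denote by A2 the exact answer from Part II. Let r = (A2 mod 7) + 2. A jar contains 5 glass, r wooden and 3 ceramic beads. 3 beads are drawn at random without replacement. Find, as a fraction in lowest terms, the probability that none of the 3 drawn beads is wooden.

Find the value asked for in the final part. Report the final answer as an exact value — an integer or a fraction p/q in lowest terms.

28/143

Part I: 30208 = 2^9 * 59; sigma = (1 + 2 + 4 + 8 + 16 + 32 + 64 + 128 + 256 + 512) * (1 + 59) = 1023 * 60 = 61380; answer 61380
Part II: A1 = 61380; c = 5; a(3) = -2*(-33) + 3*(-49) + 3*(5) = -66; iterating: a(3)=-66, a(4)=-114, a(5)=-69, a(6)=-402, a(7)=255, a(8)=-1923, a(9)=3405; answer 3405
Part III: A2 = 3405; r = 5; total draws C(13,3) = 286; favorable C(8,3) = 56; P = 28/143; answer 28/143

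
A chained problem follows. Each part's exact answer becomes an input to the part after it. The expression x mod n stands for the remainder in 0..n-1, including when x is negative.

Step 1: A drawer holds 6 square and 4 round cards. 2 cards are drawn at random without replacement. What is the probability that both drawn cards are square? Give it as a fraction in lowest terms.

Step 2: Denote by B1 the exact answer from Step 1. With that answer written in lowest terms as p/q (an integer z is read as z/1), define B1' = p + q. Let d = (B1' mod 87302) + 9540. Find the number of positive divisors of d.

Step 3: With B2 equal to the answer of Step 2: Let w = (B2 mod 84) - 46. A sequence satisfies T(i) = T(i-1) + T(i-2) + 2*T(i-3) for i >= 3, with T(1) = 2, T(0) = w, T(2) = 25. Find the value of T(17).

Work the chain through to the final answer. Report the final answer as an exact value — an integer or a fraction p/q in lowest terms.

-205939

Step 1: total draws C(10,2) = 45; favorable C(6,2) = 15; P = 1/3; answer 1/3
Step 2: B1 = 1/3; threaded value p + q = 4; d = 9544; 9544 = 2^3 * 1193; number of divisors = (3+1) * (1+1) = 8; answer 8
Step 3: B2 = 8; w = -38; T(3) = 1*(25) + 1*(2) + 2*(-38) = -49; iterating: T(3)=-49, T(4)=-20, T(5)=-19, T(6)=-137, T(7)=-196, T(8)=-371, T(9)=-841, T(10)=-1604, T(11)=-3187, T(12)=-6473, T(13)=-12868, T(14)=-25715, T(15)=-51529, T(16)=-102980, T(17)=-205939; answer -205939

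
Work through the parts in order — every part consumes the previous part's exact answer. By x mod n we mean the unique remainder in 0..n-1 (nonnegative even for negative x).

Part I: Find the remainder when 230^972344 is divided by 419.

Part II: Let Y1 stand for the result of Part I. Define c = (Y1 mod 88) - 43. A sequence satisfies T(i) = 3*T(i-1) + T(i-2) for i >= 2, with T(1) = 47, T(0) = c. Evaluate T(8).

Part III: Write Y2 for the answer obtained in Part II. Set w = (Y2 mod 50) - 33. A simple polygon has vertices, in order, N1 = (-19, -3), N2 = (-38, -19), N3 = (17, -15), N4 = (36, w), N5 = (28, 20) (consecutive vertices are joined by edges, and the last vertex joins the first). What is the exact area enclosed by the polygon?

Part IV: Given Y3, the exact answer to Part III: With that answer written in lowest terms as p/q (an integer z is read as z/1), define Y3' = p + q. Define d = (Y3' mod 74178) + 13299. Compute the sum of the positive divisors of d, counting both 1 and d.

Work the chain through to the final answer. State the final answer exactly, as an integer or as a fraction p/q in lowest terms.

23784

Part I: squarings mod 419: 230^1=230, 230^2=106, 230^4=342, 230^8=63, 230^16=198, 230^32=237, 230^64=23, 230^128=110, 230^256=368, 230^512=87, 230^1024=27, 230^2048=310, 230^4096=149, 230^8192=413, 230^16384=36, 230^32768=39, 230^65536=264, 230^131072=142, 230^262144=52, 230^524288=190; 230^972344 = 230^8 * 230^16 * 230^32 * 230^512 * 230^1024 * 230^4096 * 230^16384 * 230^32768 * 230^131072 * 230^262144 * 230^524288 = 300 (mod 419); answer 300
Part II: Y1 = 300; c = -7; T(2) = 3*(47) + 1*(-7) = 134; iterating: T(2)=134, T(3)=449, T(4)=1481, T(5)=4892, T(6)=16157, T(7)=53363, T(8)=176246; answer 176246
Part III: Y2 = 176246; w = 13; cross terms: (-19*-19 - -38*-3)=247, (-38*-15 - 17*-19)=893, (17*13 - 36*-15)=761, (36*20 - 28*13)=356, (28*-3 - -19*20)=296; twice the area = |2553| = 2553; area = 2553/2; answer 2553/2
Part IV: Y3 = 2553/2; threaded value p + q = 2555; d = 15854; 15854 = 2 * 7927; sigma = (1 + 2) * (1 + 7927) = 3 * 7928 = 23784; answer 23784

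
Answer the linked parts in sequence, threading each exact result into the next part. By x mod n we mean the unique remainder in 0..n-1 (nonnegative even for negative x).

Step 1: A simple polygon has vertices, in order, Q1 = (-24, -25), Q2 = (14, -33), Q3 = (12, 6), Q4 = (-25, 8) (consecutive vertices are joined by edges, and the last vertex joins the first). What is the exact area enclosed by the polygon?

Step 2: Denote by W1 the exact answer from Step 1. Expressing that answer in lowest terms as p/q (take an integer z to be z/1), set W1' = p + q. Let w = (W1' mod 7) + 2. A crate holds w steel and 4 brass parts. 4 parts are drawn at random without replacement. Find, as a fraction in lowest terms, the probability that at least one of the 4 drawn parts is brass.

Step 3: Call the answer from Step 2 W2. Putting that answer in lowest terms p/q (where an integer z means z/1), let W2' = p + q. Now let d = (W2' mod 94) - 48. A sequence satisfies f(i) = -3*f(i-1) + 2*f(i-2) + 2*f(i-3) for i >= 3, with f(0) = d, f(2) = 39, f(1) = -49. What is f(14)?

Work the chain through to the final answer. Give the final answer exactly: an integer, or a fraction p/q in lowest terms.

Step 1: cross terms: (-24*-33 - 14*-25)=1142, (14*6 - 12*-33)=480, (12*8 - -25*6)=246, (-25*-25 - -24*8)=817; twice the area = |2685| = 2685; area = 2685/2; answer 2685/2
Step 2: W1 = 2685/2; threaded value p + q = 2687; w = 8; total draws C(12,4) = 495; complement C(8,4) = 70; favorable 495 - 70 = 425; P = 85/99; answer 85/99
Step 3: W2 = 85/99; threaded value p + q = 184; d = 42; f(3) = -3*(39) + 2*(-49) + 2*(42) = -131; iterating: f(3)=-131, f(4)=373, f(5)=-1303, f(6)=4393, f(7)=-15039, f(8)=51297, f(9)=-175183, f(10)=598065, f(11)=-2041967, f(12)=6971665, f(13)=-23802799, f(14)=81267793; answer 81267793

81267793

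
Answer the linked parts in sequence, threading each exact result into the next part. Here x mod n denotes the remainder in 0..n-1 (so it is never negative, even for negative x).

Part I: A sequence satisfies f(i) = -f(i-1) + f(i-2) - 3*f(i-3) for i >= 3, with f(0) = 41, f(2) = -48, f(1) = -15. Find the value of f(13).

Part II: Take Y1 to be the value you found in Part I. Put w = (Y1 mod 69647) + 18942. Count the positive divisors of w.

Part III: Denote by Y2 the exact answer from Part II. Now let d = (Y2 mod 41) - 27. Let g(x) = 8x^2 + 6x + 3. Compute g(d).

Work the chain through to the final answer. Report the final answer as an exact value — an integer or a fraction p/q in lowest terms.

2777

Part I: f(3) = -1*(-48) + 1*(-15) - 3*(41) = -90; iterating: f(3)=-90, f(4)=87, f(5)=-33, f(6)=390, f(7)=-684, f(8)=1173, f(9)=-3027, f(10)=6252, f(11)=-12798, f(12)=28131, f(13)=-59685; answer -59685
Part II: Y1 = -59685; w = 28904; 28904 = 2^3 * 3613; number of divisors = (3+1) * (1+1) = 8; answer 8
Part III: Y2 = 8; d = -19; 8*(-19)^2 + 6*(-19)^1 + 3 = (2888) + (-114) + (3) = 2777; answer 2777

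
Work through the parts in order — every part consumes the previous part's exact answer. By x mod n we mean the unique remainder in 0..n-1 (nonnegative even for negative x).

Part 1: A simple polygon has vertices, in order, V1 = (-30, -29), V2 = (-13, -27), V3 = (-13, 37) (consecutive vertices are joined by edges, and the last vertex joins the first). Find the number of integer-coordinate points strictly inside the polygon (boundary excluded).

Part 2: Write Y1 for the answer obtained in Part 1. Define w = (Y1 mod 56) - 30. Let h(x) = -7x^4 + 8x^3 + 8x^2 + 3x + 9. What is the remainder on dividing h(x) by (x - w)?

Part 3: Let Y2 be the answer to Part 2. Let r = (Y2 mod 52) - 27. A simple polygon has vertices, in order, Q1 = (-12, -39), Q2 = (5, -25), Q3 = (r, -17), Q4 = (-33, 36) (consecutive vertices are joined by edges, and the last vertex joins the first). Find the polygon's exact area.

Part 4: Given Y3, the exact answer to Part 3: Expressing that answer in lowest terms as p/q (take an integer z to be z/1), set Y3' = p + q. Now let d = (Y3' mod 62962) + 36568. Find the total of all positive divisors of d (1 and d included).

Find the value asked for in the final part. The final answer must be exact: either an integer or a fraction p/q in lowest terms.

Part 1: cross terms: (-30*-27 - -13*-29)=433, (-13*37 - -13*-27)=-832, (-13*-29 - -30*37)=1487; twice the area = |1088| = 1088; area = 544; boundary points = 1 + 64 + 1 = 66; strictly interior points = area - boundary/2 + 1 = 512; answer 512
Part 2: Y1 = 512; w = -22; remainder = value at the root: -7*(-22)^4 + 8*(-22)^3 + 8*(-22)^2 + 3*(-22)^1 + 9 = (-1639792) + (-85184) + (3872) + (-66) + (9) = -1721161; answer -1721161
Part 3: Y2 = -1721161; r = 12; cross terms: (-12*-25 - 5*-39)=495, (5*-17 - 12*-25)=215, (12*36 - -33*-17)=-129, (-33*-39 - -12*36)=1719; twice the area = |2300| = 2300; area = 1150; answer 1150
Part 4: Y3 = 1150; threaded value p + q = 1151; d = 37719; 37719 = 3^3 * 11 * 127; sigma = (1 + 3 + 9 + 27) * (1 + 11) * (1 + 127) = 40 * 12 * 128 = 61440; answer 61440

61440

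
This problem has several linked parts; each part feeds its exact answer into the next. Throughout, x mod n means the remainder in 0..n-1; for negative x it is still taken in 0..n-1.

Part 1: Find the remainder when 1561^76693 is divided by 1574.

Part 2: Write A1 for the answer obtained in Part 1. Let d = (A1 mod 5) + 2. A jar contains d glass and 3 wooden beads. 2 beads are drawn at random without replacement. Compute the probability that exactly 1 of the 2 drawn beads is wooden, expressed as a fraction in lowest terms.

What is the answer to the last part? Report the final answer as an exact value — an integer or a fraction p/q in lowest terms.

4/7

Part 1: squarings mod 1574: 1561^1=1561, 1561^2=169, 1561^4=229, 1561^8=499, 1561^16=309, 1561^32=1041, 1561^64=769, 1561^128=1111, 1561^256=305, 1561^512=159, 1561^1024=97, 1561^2048=1539, 1561^4096=1225, 1561^8192=603, 1561^16384=15, 1561^32768=225, 1561^65536=257; 1561^76693 = 1561^1 * 1561^4 * 1561^16 * 1561^128 * 1561^256 * 1561^512 * 1561^2048 * 1561^8192 * 1561^65536 = 1437 (mod 1574); answer 1437
Part 2: A1 = 1437; d = 4; total draws C(7,2) = 21; favorable C(3,1)*C(4,1) = 12; P = 4/7; answer 4/7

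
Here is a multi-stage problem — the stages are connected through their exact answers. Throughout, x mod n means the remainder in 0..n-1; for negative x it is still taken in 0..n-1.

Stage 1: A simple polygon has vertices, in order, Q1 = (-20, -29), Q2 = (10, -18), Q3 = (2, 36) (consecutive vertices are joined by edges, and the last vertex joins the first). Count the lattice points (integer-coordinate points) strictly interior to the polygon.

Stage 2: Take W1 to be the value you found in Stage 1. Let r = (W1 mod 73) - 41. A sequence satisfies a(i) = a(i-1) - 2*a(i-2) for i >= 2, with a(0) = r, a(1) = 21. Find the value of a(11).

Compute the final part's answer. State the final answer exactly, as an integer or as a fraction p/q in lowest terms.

Stage 1: cross terms: (-20*-18 - 10*-29)=650, (10*36 - 2*-18)=396, (2*-29 - -20*36)=662; twice the area = |1708| = 1708; area = 854; boundary points = 1 + 2 + 1 = 4; strictly interior points = area - boundary/2 + 1 = 853; answer 853
Stage 2: W1 = 853; r = 9; a(2) = 1*(21) - 2*(9) = 3; iterating: a(2)=3, a(3)=-39, a(4)=-45, a(5)=33, a(6)=123, a(7)=57, a(8)=-189, a(9)=-303, a(10)=75, a(11)=681; answer 681

681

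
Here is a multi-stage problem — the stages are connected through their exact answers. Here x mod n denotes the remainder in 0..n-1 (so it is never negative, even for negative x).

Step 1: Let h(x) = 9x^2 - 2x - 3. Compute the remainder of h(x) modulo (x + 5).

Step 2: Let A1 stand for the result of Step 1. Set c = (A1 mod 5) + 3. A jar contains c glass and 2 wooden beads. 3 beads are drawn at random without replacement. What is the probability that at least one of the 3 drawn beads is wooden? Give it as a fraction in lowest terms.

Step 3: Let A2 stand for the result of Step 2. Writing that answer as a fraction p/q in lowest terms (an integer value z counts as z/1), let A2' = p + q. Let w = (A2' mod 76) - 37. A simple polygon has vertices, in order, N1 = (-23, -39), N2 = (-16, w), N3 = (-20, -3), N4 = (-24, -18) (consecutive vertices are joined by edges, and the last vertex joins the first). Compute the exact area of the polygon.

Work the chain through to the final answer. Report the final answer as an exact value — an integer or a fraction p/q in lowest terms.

309/2

Step 1: remainder = value at the root: 9*(-5)^2 - 2*(-5)^1 - 3 = (225) + (10) + (-3) = 232; answer 232
Step 2: A1 = 232; c = 5; total draws C(7,3) = 35; complement C(5,3) = 10; favorable 35 - 10 = 25; P = 5/7; answer 5/7
Step 3: A2 = 5/7; threaded value p + q = 12; w = -25; cross terms: (-23*-25 - -16*-39)=-49, (-16*-3 - -20*-25)=-452, (-20*-18 - -24*-3)=288, (-24*-39 - -23*-18)=522; twice the area = |309| = 309; area = 309/2; answer 309/2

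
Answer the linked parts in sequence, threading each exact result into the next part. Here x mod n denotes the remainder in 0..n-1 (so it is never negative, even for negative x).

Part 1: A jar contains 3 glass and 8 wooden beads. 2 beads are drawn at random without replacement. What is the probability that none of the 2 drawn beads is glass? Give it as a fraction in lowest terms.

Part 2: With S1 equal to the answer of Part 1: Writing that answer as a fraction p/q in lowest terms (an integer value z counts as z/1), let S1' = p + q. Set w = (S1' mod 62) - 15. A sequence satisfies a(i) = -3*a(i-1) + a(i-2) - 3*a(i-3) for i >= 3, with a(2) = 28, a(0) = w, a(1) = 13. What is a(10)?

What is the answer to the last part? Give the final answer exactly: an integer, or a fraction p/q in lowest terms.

514696

Part 1: total draws C(11,2) = 55; favorable C(8,2) = 28; P = 28/55; answer 28/55
Part 2: S1 = 28/55; threaded value p + q = 83; w = 6; a(3) = -3*(28) + 1*(13) - 3*(6) = -89; iterating: a(3)=-89, a(4)=256, a(5)=-941, a(6)=3346, a(7)=-11747, a(8)=41410, a(9)=-146015, a(10)=514696; answer 514696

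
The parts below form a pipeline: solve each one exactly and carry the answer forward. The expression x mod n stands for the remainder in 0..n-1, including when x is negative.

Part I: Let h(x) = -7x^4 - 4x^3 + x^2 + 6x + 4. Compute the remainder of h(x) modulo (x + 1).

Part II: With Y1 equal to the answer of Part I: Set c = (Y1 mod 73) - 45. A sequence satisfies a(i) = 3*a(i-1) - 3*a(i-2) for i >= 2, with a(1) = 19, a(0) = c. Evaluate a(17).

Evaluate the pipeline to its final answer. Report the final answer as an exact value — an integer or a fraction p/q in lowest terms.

-347733

Part I: remainder = value at the root: -7*(-1)^4 - 4*(-1)^3 + 1*(-1)^2 + 6*(-1)^1 + 4 = (-7) + (4) + (1) + (-6) + (4) = -4; answer -4
Part II: Y1 = -4; c = 24; a(2) = 3*(19) - 3*(24) = -15; iterating: a(2)=-15, a(3)=-102, a(4)=-261, a(5)=-477, a(6)=-648, a(7)=-513, a(8)=405, a(9)=2754, a(10)=7047, a(11)=12879, a(12)=17496, a(13)=13851, a(14)=-10935, a(15)=-74358, a(16)=-190269, a(17)=-347733; answer -347733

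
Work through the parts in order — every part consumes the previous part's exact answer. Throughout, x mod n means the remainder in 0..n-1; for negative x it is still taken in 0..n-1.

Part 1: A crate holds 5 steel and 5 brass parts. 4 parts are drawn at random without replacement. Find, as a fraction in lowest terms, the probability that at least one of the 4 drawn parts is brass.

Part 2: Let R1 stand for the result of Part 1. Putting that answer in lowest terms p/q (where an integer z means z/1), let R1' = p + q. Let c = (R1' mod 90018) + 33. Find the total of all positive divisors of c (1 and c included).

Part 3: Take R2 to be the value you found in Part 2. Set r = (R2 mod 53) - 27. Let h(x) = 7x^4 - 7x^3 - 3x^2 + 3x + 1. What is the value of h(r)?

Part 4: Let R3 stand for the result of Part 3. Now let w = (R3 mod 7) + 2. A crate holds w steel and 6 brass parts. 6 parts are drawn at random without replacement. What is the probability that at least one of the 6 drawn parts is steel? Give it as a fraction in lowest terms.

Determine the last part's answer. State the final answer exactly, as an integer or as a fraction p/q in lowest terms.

923/924

Part 1: total draws C(10,4) = 210; complement C(5,4) = 5; favorable 210 - 5 = 205; P = 41/42; answer 41/42
Part 2: R1 = 41/42; threaded value p + q = 83; c = 116; 116 = 2^2 * 29; sigma = (1 + 2 + 4) * (1 + 29) = 7 * 30 = 210; answer 210
Part 3: R2 = 210; r = 24; 7*(24)^4 - 7*(24)^3 - 3*(24)^2 + 3*(24)^1 + 1 = (2322432) + (-96768) + (-1728) + (72) + (1) = 2224009; answer 2224009
Part 4: R3 = 2224009; w = 6; total draws C(12,6) = 924; complement C(6,6) = 1; favorable 924 - 1 = 923; P = 923/924; answer 923/924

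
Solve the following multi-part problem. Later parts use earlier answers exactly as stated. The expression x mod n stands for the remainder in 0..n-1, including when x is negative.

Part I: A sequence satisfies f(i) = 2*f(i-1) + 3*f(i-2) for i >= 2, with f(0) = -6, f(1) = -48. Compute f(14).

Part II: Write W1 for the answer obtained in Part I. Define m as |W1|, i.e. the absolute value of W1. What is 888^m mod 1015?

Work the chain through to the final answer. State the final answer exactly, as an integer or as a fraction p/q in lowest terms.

Part I: f(2) = 2*(-48) + 3*(-6) = -114; iterating: f(2)=-114, f(3)=-372, f(4)=-1086, f(5)=-3288, f(6)=-9834, f(7)=-29532, f(8)=-88566, f(9)=-265728, f(10)=-797154, f(11)=-2391492, f(12)=-7174446, f(13)=-21523368, f(14)=-64570074; answer -64570074
Part II: W1 = -64570074; m = 64570074; squarings mod 1015: 888^1=888, 888^2=904, 888^4=141, 888^8=596, 888^16=981, 888^32=141, 888^64=596, 888^128=981, 888^256=141, 888^512=596, 888^1024=981, 888^2048=141, 888^4096=596, 888^8192=981, 888^16384=141, 888^32768=596, 888^65536=981, 888^131072=141, 888^262144=596, 888^524288=981, 888^1048576=141, 888^2097152=596, 888^4194304=981, 888^8388608=141, 888^16777216=596, 888^33554432=981; 888^64570074 = 888^2 * 888^8 * 888^16 * 888^64 * 888^128 * 888^512 * 888^16384 * 888^65536 * 888^524288 * 888^1048576 * 888^4194304 * 888^8388608 * 888^16777216 * 888^33554432 = 904 (mod 1015); answer 904

904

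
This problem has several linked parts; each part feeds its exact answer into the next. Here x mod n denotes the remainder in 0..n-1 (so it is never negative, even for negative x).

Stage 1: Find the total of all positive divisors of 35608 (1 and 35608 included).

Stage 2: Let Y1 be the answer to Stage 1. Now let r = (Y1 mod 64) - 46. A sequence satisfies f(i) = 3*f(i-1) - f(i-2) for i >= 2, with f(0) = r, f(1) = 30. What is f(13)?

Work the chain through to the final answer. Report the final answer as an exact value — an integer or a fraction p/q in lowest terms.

Stage 1: 35608 = 2^3 * 4451; sigma = (1 + 2 + 4 + 8) * (1 + 4451) = 15 * 4452 = 66780; answer 66780
Stage 2: Y1 = 66780; r = -18; f(2) = 3*(30) - 1*(-18) = 108; iterating: f(2)=108, f(3)=294, f(4)=774, f(5)=2028, f(6)=5310, f(7)=13902, f(8)=36396, f(9)=95286, f(10)=249462, f(11)=653100, f(12)=1709838, f(13)=4476414; answer 4476414

4476414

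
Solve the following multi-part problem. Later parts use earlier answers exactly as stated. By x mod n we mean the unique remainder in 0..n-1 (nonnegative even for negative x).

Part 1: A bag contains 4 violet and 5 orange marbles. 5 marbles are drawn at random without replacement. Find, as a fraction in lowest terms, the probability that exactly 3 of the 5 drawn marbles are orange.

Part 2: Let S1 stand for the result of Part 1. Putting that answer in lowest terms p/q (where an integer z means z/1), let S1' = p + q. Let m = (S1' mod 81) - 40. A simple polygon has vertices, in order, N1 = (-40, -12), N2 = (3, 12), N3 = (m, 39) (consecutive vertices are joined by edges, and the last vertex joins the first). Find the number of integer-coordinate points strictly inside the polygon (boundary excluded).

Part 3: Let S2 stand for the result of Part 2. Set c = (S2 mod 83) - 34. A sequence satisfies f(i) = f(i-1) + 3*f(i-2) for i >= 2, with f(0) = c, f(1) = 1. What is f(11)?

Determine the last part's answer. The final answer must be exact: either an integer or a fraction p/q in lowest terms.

89608

Part 1: total draws C(9,5) = 126; favorable C(5,3)*C(4,2) = 60; P = 10/21; answer 10/21
Part 2: S1 = 10/21; threaded value p + q = 31; m = -9; cross terms: (-40*12 - 3*-12)=-444, (3*39 - -9*12)=225, (-9*-12 - -40*39)=1668; twice the area = |1449| = 1449; area = 1449/2; boundary points = 1 + 3 + 1 = 5; strictly interior points = area - boundary/2 + 1 = 723; answer 723
Part 3: S2 = 723; c = 25; f(2) = 1*(1) + 3*(25) = 76; iterating: f(2)=76, f(3)=79, f(4)=307, f(5)=544, f(6)=1465, f(7)=3097, f(8)=7492, f(9)=16783, f(10)=39259, f(11)=89608; answer 89608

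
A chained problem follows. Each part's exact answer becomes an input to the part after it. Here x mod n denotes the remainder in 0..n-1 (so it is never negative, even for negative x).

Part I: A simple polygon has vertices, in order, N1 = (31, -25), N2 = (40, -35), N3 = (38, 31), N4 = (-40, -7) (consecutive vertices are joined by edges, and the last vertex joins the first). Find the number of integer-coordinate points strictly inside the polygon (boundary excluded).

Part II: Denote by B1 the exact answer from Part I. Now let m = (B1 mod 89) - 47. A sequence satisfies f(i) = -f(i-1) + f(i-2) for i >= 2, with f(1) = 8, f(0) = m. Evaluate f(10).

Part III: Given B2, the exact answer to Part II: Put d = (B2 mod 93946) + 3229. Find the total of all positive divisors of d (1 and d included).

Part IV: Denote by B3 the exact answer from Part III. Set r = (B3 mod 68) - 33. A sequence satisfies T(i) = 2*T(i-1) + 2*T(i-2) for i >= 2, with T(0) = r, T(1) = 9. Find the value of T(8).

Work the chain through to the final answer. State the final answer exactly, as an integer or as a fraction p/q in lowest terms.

17904

Part I: cross terms: (31*-35 - 40*-25)=-85, (40*31 - 38*-35)=2570, (38*-7 - -40*31)=974, (-40*-25 - 31*-7)=1217; twice the area = |4676| = 4676; area = 2338; boundary points = 1 + 2 + 2 + 1 = 6; strictly interior points = area - boundary/2 + 1 = 2336; answer 2336
Part II: B1 = 2336; m = -25; f(2) = -1*(8) + 1*(-25) = -33; iterating: f(2)=-33, f(3)=41, f(4)=-74, f(5)=115, f(6)=-189, f(7)=304, f(8)=-493, f(9)=797, f(10)=-1290; answer -1290
Part III: B2 = -1290; d = 95885; 95885 = 5 * 127 * 151; sigma = (1 + 5) * (1 + 127) * (1 + 151) = 6 * 128 * 152 = 116736; answer 116736
Part IV: B3 = 116736; r = 15; T(2) = 2*(9) + 2*(15) = 48; iterating: T(2)=48, T(3)=114, T(4)=324, T(5)=876, T(6)=2400, T(7)=6552, T(8)=17904; answer 17904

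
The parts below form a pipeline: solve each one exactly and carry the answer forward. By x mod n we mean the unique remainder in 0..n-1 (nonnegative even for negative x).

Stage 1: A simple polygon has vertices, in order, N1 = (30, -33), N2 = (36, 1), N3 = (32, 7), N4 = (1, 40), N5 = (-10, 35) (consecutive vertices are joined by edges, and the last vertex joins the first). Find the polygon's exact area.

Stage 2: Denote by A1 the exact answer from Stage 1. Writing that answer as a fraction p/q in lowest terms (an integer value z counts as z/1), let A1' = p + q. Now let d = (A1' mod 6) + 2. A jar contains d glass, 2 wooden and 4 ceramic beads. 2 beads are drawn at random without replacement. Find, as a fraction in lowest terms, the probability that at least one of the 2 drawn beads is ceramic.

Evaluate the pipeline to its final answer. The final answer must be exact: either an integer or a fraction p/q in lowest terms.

Stage 1: cross terms: (30*1 - 36*-33)=1218, (36*7 - 32*1)=220, (32*40 - 1*7)=1273, (1*35 - -10*40)=435, (-10*-33 - 30*35)=-720; twice the area = |2426| = 2426; area = 1213; answer 1213
Stage 2: A1 = 1213; threaded value p + q = 1214; d = 4; total draws C(10,2) = 45; complement C(6,2) = 15; favorable 45 - 15 = 30; P = 2/3; answer 2/3

2/3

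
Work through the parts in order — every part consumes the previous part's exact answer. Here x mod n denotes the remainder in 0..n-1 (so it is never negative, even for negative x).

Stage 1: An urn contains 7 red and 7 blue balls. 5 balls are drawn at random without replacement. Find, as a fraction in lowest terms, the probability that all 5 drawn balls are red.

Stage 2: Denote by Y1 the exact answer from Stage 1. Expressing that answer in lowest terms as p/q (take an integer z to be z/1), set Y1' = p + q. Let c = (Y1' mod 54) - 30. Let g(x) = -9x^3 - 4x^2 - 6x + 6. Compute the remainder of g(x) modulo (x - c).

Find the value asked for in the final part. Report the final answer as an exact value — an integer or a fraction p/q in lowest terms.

11567

Stage 1: total draws C(14,5) = 2002; favorable C(7,5) = 21; P = 3/286; answer 3/286
Stage 2: Y1 = 3/286; threaded value p + q = 289; c = -11; remainder = value at the root: -9*(-11)^3 - 4*(-11)^2 - 6*(-11)^1 + 6 = (11979) + (-484) + (66) + (6) = 11567; answer 11567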